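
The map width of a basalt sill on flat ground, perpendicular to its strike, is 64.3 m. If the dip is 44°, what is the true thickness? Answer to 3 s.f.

True thickness t = w · sin(dip) = 64.3 × sin 44°
t = 64.3 × 0.6947 = 44.667 m

44.7 m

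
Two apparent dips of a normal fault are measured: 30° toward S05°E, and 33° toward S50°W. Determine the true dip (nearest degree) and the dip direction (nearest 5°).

Represent each trace as a vector plunging at its apparent dip toward its trend (east-north-up frame): v₁ = (0.075, -0.863, -0.500), v₂ = (-0.642, -0.539, -0.545).
Cross product v₁ × v₂ gives the pole to the plane: n ∝ (-0.200, -0.362, 0.595).
tan δ = √(n_x²+n_y²)/n_z = 0.414/0.595, so δ = 34.8°.
The horizontal component of n points toward azimuth atan2(n_x, n_y) = 209°, the dip direction.

true dip 35°, dip direction 210°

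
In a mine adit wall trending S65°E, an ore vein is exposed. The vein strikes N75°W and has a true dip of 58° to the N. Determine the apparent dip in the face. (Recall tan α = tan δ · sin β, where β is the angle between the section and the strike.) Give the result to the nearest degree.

16°

Angle between strike (N75°W) and section (S65°E): β = 10°.
tan α = tan 58° × sin 10° = 1.6003 × 0.1736 = 0.2779
α = arctan(0.2779) = 15.53°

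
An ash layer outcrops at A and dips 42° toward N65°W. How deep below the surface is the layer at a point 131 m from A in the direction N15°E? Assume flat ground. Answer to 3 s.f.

20.5 m

The hole lies 80° from the dip direction, so the down-dip offset is 131 × cos 80° = 22.75 m.
Depth = down-dip offset × tan(dip) = 22.75 × tan 42° = 22.75 × 0.9004
Depth = 20.48 m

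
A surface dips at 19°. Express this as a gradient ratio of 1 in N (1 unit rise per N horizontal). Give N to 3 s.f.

1 in 2.90

1 : N means tan θ = 1/N, so N = 1/tan 19° = 1/0.3443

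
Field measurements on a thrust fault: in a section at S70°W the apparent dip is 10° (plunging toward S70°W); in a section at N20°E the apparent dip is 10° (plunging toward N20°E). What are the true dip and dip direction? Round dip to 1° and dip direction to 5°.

true dip 23°, dip direction 315°

Each apparent-dip line lies in the plane. As unit vectors (x east, y north, z up), v₁ plunges 10°→S70°W and v₂ plunges 10°→N20°E.
Cross product v₁ × v₂ gives the pole to the plane: n ∝ (-0.219, 0.219, 0.743).
Dip δ = arctan(|n_h|/n_z) = arctan(0.310/0.743) = 22.6°.
The horizontal component of n points toward azimuth atan2(n_x, n_y) = 315°, the dip direction.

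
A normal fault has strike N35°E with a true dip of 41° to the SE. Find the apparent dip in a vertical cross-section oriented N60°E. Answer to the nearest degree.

The strike is N35°E and the section trends N60°E; the acute angle between them is β = 25°.
tan(apparent dip) = tan 41° · sin 25° = 0.3674
apparent dip = arctan 0.3674 = 20.17°

20°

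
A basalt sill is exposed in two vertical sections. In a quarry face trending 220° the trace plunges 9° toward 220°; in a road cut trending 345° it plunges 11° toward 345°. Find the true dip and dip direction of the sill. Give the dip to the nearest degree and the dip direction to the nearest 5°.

true dip 21°, dip direction 285°

Represent each trace as a vector plunging at its apparent dip toward its trend (east-north-up frame): v₁ = (-0.635, -0.757, -0.156), v₂ = (-0.254, 0.948, -0.191).
Cross product v₁ × v₂ gives the pole to the plane: n ∝ (-0.293, 0.081, 0.794).
Dip δ = arctan(|n_h|/n_z) = arctan(0.304/0.794) = 20.9°.
Dip direction = atan2(-0.293, 0.081) = 286° (azimuth of n's horizontal projection).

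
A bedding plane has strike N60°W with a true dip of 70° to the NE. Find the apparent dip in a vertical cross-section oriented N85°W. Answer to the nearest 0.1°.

49.3°

The section lies 25° from the strike.
tan α = tan 70° × sin 25° = 2.7475 × 0.4226 = 1.1611
apparent dip = arctan 1.1611 = 49.26°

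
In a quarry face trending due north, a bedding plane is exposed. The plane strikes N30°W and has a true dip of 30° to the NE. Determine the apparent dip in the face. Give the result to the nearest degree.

The strike is N30°W and the section trends due north; the acute angle between them is β = 30°.
tan(apparent dip) = tan 30° · sin 30° = 0.2887
apparent dip = arctan 0.2887 = 16.10°

16°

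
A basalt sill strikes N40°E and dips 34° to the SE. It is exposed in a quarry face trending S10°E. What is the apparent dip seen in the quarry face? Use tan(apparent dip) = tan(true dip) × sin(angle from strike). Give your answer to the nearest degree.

27°

Angle between strike (N40°E) and section (S10°E): β = 50°.
tan(apparent dip) = tan 34° · sin 50° = 0.5167
apparent dip = arctan 0.5167 = 27.33°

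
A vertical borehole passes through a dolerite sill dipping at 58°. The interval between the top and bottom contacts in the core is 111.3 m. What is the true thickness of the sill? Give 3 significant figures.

59.0 m

True thickness t = h · cos(dip) = 111.3 × cos 58°
t = 111.3 × 0.5299 = 58.980 m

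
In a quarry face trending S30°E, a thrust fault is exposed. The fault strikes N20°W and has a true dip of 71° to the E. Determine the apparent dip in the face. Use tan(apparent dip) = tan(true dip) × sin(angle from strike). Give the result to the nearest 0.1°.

The strike is N20°W and the section trends S30°E; the acute angle between them is β = 10°.
tan(apparent dip) = tan 71° · sin 10° = 0.5043
apparent dip = arctan 0.5043 = 26.76°

26.8°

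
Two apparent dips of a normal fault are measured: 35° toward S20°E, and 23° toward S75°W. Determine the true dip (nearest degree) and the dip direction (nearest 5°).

The two traces are lines in the plane: v₁ = (sin 160°·cos 35°, cos 160°·cos 35°, −sin 35°), v₂ = (sin 255°·cos 23°, cos 255°·cos 23°, −sin 23°).
n = v₁ × v₂ = (-0.164, -0.619, 0.751) (taken with n_z > 0).
tan δ = √(n_x²+n_y²)/n_z = 0.641/0.751, so δ = 40.5°.
The horizontal component of n points toward azimuth atan2(n_x, n_y) = 195°, the dip direction.

true dip 40°, dip direction 195°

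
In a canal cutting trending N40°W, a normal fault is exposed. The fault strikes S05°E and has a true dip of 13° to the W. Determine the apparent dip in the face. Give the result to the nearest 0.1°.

7.5°

The strike is S05°E and the section trends N40°W; the acute angle between them is β = 35°.
tan(apparent dip) = tan 13° · sin 35° = 0.1324
apparent dip = arctan 0.1324 = 7.54°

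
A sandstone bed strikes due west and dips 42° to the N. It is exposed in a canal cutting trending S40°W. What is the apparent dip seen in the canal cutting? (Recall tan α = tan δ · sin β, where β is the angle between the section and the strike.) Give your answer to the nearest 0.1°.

34.6°

The section lies 50° from the strike.
tan(apparent dip) = tan 42° · sin 50° = 0.6897
apparent dip = arctan 0.6897 = 34.60°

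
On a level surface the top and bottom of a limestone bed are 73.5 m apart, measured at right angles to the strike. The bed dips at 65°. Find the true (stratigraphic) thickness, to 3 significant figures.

True thickness t = w · sin(dip) = 73.5 × sin 65°
t = 73.5 × 0.9063 = 66.614 m

66.6 m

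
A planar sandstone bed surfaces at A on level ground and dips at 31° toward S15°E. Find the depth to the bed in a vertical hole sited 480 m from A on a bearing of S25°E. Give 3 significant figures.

284 m

The hole lies 10° from the dip direction, so the down-dip offset is 480 × cos 10° = 472.71 m.
Depth = down-dip offset × tan(dip) = 472.71 × tan 31° = 472.71 × 0.6009
Depth = 284.03 m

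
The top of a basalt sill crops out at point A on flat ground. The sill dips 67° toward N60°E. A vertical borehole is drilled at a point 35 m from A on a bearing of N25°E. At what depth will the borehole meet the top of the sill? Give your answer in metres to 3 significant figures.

The hole lies 35° from the dip direction, so the down-dip offset is 35 × cos 35° = 28.67 m.
Depth = down-dip offset × tan(dip) = 28.67 × tan 67° = 28.67 × 2.3559
Depth = 67.54 m

67.5 m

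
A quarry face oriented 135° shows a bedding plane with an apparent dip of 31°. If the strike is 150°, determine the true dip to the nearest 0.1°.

66.7°

β = acute angle between strike 150° and section 135° = 15°.
tan δ = tan α / sin β = tan 31° / sin 15° = 0.6009 / 0.2588 = 2.3215
δ = arctan(2.3215) = 66.70°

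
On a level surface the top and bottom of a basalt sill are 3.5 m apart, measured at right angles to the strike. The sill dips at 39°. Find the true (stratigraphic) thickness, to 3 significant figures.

True thickness t = w · sin(dip) = 3.5 × sin 39°
t = 3.5 × 0.6293 = 2.203 m

2.20 m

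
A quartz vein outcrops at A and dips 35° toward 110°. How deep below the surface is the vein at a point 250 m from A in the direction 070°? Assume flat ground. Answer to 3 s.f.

The hole lies 40° from the dip direction, so the down-dip offset is 250 × cos 40° = 191.51 m.
Depth = down-dip offset × tan(dip) = 191.51 × tan 35° = 191.51 × 0.7002
Depth = 134.10 m

134 m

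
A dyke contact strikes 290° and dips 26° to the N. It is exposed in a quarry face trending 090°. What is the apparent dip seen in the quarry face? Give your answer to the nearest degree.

Angle between strike (290°) and section (090°): β = 20°.
tan(apparent dip) = tan 26° · sin 20° = 0.1668
apparent dip = arctan 0.1668 = 9.47°

9°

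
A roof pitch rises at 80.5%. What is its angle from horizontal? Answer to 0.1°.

tan θ = 80.5/100 = 0.8050
θ = arctan(0.8050) = 38.83°

38.8°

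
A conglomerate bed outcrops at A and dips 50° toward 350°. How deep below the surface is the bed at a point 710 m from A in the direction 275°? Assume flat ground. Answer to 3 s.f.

219 m

The hole lies 75° from the dip direction, so the down-dip offset is 710 × cos 75° = 183.76 m.
Depth = down-dip offset × tan(dip) = 183.76 × tan 50° = 183.76 × 1.1918
Depth = 219.00 m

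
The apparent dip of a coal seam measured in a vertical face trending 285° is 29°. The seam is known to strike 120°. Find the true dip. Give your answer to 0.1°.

65.0°

The section is 15° from the strike.
tan(true dip) = tan 29° / sin 15° = 2.1417
δ = arctan(2.1417) = 64.97°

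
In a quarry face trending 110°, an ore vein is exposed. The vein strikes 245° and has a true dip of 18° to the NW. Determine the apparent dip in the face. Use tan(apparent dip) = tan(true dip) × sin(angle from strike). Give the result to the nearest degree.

The section lies 45° from the strike.
tan(apparent dip) = tan 18° · sin 45° = 0.2298
apparent dip = arctan 0.2298 = 12.94°

13°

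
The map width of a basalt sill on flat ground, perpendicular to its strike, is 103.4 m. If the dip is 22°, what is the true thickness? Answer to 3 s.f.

38.7 m

True thickness t = w · sin(dip) = 103.4 × sin 22°
t = 103.4 × 0.3746 = 38.734 m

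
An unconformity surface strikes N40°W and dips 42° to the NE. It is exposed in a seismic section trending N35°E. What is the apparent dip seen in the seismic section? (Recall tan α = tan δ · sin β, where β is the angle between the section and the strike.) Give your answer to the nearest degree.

The section lies 75° from the strike.
tan(apparent dip) = tan 42° · sin 75° = 0.8697
α = arctan(0.8697) = 41.01°

41°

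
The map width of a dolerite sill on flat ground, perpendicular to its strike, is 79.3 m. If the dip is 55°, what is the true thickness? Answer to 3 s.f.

65.0 m

True thickness t = w · sin(dip) = 79.3 × sin 55°
t = 79.3 × 0.8192 = 64.959 m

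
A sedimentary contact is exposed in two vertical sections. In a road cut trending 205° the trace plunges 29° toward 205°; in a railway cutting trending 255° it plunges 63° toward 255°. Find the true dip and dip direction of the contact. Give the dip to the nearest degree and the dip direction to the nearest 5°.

true dip 65°, dip direction 280°

The two traces are lines in the plane: v₁ = (sin 205°·cos 29°, cos 205°·cos 29°, −sin 29°), v₂ = (sin 255°·cos 63°, cos 255°·cos 63°, −sin 63°).
n = v₁ × v₂ = (-0.649, 0.117, 0.304) (taken with n_z > 0).
True dip = arccos(n_z / |n|) = arccos(0.4187) = 65.2°.
The horizontal component of n points toward azimuth atan2(n_x, n_y) = 280°, the dip direction.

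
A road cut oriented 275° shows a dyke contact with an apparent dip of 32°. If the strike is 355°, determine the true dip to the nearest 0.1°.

β = acute angle between strike 355° and section 275° = 80°.
tan(true dip) = tan 32° / sin 80° = 0.6345
δ = arctan(0.6345) = 32.40°

32.4°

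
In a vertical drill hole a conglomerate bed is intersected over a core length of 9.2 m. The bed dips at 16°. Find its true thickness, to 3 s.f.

True thickness t = h · cos(dip) = 9.2 × cos 16°
t = 9.2 × 0.9613 = 8.844 m

8.84 m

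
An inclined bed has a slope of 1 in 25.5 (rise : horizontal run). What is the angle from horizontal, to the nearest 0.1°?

tan θ = 1/25.5 = 0.0392
θ = arctan(0.0392) = 2.25°

2.2°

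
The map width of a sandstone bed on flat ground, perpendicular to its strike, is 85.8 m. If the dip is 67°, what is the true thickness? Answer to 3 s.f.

79.0 m

True thickness t = w · sin(dip) = 85.8 × sin 67°
t = 85.8 × 0.9205 = 78.979 m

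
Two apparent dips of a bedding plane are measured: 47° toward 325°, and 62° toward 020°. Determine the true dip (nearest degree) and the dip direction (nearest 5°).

true dip 62°, dip direction 020°

Represent each trace as a vector plunging at its apparent dip toward its trend (east-north-up frame): v₁ = (-0.391, 0.559, -0.731), v₂ = (0.161, 0.441, -0.883).
The plane normal is n = v₁ × v₂ ∝ (0.171, 0.463, 0.262).
Dip δ = arctan(|n_h|/n_z) = arctan(0.493/0.262) = 62.0°.
Dip direction = atan2(0.171, 0.463) = 20° (azimuth of n's horizontal projection).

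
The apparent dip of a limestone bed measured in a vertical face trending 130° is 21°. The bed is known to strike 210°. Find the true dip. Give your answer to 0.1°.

21.3°

The section is 80° from the strike.
tan(true dip) = tan 21° / sin 80° = 0.3898
true dip = arctan 0.3898 = 21.30°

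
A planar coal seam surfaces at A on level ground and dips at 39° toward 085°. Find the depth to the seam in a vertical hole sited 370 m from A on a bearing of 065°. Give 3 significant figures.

The hole lies 20° from the dip direction, so the down-dip offset is 370 × cos 20° = 347.69 m.
Depth = down-dip offset × tan(dip) = 347.69 × tan 39° = 347.69 × 0.8098
Depth = 281.55 m

282 m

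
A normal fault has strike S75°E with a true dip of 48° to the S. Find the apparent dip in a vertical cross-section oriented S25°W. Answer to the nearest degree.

Angle between strike (S75°E) and section (S25°W): β = 80°.
tan(apparent dip) = tan 48° · sin 80° = 1.0937
apparent dip = arctan 1.0937 = 47.56°

48°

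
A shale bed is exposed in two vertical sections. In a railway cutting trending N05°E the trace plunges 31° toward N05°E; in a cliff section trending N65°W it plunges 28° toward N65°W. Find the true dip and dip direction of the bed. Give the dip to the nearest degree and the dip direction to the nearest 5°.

The two traces are lines in the plane: v₁ = (sin 5°·cos 31°, cos 5°·cos 31°, −sin 31°), v₂ = (sin 295°·cos 28°, cos 295°·cos 28°, −sin 28°).
Cross product v₁ × v₂ gives the pole to the plane: n ∝ (-0.209, 0.447, 0.711).
Dip δ = arctan(|n_h|/n_z) = arctan(0.494/0.711) = 34.8°.
The horizontal component of n points toward azimuth atan2(n_x, n_y) = 335°, the dip direction.

true dip 35°, dip direction 335°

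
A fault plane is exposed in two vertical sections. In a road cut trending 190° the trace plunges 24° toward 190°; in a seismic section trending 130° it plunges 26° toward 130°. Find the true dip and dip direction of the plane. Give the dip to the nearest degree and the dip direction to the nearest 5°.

Represent each trace as a vector plunging at its apparent dip toward its trend (east-north-up frame): v₁ = (-0.159, -0.900, -0.407), v₂ = (0.689, -0.578, -0.438).
The plane normal is n = v₁ × v₂ ∝ (0.159, -0.350, 0.711).
Dip δ = arctan(|n_h|/n_z) = arctan(0.384/0.711) = 28.4°.
Dip direction = azimuth of (n_x, n_y) = atan2(0.159, -0.350) = 155°.

true dip 28°, dip direction 155°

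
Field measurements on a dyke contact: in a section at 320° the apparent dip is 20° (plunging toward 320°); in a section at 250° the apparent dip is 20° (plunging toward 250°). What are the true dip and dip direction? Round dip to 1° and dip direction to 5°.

The two traces are lines in the plane: v₁ = (sin 320°·cos 20°, cos 320°·cos 20°, −sin 20°), v₂ = (sin 250°·cos 20°, cos 250°·cos 20°, −sin 20°).
n = v₁ × v₂ = (-0.356, 0.095, 0.830) (taken with n_z > 0).
Dip δ = arctan(|n_h|/n_z) = arctan(0.369/0.830) = 24.0°.
The horizontal component of n points toward azimuth atan2(n_x, n_y) = 285°, the dip direction.

true dip 24°, dip direction 285°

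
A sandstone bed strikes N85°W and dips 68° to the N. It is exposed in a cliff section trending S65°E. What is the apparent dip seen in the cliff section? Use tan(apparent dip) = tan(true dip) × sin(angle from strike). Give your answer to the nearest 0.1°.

40.2°

Angle between strike (N85°W) and section (S65°E): β = 20°.
tan(apparent dip) = tan 68° · sin 20° = 0.8465
apparent dip = arctan 0.8465 = 40.25°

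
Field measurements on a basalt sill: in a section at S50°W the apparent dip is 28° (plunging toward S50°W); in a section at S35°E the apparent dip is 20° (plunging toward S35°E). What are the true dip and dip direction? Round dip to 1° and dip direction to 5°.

true dip 32°, dip direction 200°

The two traces are lines in the plane: v₁ = (sin 230°·cos 28°, cos 230°·cos 28°, −sin 28°), v₂ = (sin 145°·cos 20°, cos 145°·cos 20°, −sin 20°).
Cross product v₁ × v₂ gives the pole to the plane: n ∝ (-0.167, -0.484, 0.827).
Dip δ = arctan(|n_h|/n_z) = arctan(0.512/0.827) = 31.8°.
Dip direction = atan2(-0.167, -0.484) = 199° (azimuth of n's horizontal projection).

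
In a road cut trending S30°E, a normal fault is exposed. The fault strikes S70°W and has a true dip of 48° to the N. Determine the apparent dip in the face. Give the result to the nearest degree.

48°

Angle between strike (S70°W) and section (S30°E): β = 80°.
tan(apparent dip) = tan 48° · sin 80° = 1.0937
apparent dip = arctan 1.0937 = 47.56°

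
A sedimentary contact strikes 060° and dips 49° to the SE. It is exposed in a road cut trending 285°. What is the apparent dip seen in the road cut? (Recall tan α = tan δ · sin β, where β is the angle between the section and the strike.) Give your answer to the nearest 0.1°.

39.1°

The strike is 060° and the section trends 285°; the acute angle between them is β = 45°.
tan α = tan 49° × sin 45° = 1.1504 × 0.7071 = 0.8134
α = arctan(0.8134) = 39.13°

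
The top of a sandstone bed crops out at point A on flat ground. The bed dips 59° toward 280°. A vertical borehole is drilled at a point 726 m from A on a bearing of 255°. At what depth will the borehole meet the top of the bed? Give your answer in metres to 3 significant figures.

The hole lies 25° from the dip direction, so the down-dip offset is 726 × cos 25° = 657.98 m.
Depth = down-dip offset × tan(dip) = 657.98 × tan 59° = 657.98 × 1.6643
Depth = 1095.06 m

1100 m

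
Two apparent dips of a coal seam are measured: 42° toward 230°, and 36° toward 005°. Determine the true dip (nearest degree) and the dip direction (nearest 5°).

true dip 65°, dip direction 295°

Represent each trace as a vector plunging at its apparent dip toward its trend (east-north-up frame): v₁ = (-0.569, -0.478, -0.669), v₂ = (0.071, 0.806, -0.588).
n = v₁ × v₂ = (-0.820, 0.382, 0.425) (taken with n_z > 0).
True dip = arccos(n_z / |n|) = arccos(0.4253) = 64.8°.
Dip direction = azimuth of (n_x, n_y) = atan2(-0.820, 0.382) = 295°.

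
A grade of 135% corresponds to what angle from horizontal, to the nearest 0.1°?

53.5°

tan θ = 135/100 = 1.3500
θ = arctan(1.3500) = 53.47°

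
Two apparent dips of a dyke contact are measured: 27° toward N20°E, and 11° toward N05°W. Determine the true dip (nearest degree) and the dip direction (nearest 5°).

The two traces are lines in the plane: v₁ = (sin 20°·cos 27°, cos 20°·cos 27°, −sin 27°), v₂ = (sin 355°·cos 11°, cos 355°·cos 11°, −sin 11°).
n = v₁ × v₂ = (0.284, 0.097, 0.370) (taken with n_z > 0).
True dip = arccos(n_z / |n|) = arccos(0.7762) = 39.1°.
Dip direction = azimuth of (n_x, n_y) = atan2(0.284, 0.097) = 71°.

true dip 39°, dip direction 070°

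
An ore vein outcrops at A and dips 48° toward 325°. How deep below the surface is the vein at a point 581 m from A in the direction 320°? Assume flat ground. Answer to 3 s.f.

The hole lies 5° from the dip direction, so the down-dip offset is 581 × cos 5° = 578.79 m.
Depth = down-dip offset × tan(dip) = 578.79 × tan 48° = 578.79 × 1.1106
Depth = 642.81 m

643 m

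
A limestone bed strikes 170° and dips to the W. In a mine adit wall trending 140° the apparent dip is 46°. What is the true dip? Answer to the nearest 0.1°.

β = acute angle between strike 170° and section 140° = 30°.
tan δ = tan α / sin β = tan 46° / sin 30° = 1.0355 / 0.5000 = 2.0711
δ = arctan(2.0711) = 64.23°

64.2°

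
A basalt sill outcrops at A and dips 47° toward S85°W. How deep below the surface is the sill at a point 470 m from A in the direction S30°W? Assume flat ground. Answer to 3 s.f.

289 m

The hole lies 55° from the dip direction, so the down-dip offset is 470 × cos 55° = 269.58 m.
Depth = down-dip offset × tan(dip) = 269.58 × tan 47° = 269.58 × 1.0724
Depth = 289.09 m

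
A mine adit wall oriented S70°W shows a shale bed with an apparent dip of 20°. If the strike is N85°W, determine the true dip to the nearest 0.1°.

The section is 25° from the strike.
tan δ = tan α / sin β = tan 20° / sin 25° = 0.3640 / 0.4226 = 0.8612
true dip = arctan 0.8612 = 40.74°

40.7°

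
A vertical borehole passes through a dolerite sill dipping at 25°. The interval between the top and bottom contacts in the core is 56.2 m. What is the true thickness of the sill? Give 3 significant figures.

True thickness t = h · cos(dip) = 56.2 × cos 25°
t = 56.2 × 0.9063 = 50.934 m

50.9 m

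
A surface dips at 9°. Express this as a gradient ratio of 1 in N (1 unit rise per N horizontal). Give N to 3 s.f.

1 in 6.31

1 : N means tan θ = 1/N, so N = 1/tan 9° = 1/0.1584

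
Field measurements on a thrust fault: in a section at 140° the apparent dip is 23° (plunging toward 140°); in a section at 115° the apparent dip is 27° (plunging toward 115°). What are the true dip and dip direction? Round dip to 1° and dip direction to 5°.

true dip 27°, dip direction 105°

Represent each trace as a vector plunging at its apparent dip toward its trend (east-north-up frame): v₁ = (0.592, -0.705, -0.391), v₂ = (0.808, -0.377, -0.454).
Cross product v₁ × v₂ gives the pole to the plane: n ∝ (0.173, -0.047, 0.347).
Dip δ = arctan(|n_h|/n_z) = arctan(0.179/0.347) = 27.3°.
Dip direction = atan2(0.173, -0.047) = 105° (azimuth of n's horizontal projection).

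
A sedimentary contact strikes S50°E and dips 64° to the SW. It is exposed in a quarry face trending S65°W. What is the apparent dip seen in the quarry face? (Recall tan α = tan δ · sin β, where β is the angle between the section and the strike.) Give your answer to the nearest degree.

62°

The section lies 65° from the strike.
tan(apparent dip) = tan 64° · sin 65° = 1.8582
apparent dip = arctan 1.8582 = 61.71°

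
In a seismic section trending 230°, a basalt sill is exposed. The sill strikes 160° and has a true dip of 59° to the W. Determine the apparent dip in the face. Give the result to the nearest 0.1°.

57.4°

The section lies 70° from the strike.
tan(apparent dip) = tan 59° · sin 70° = 1.5639
apparent dip = arctan 1.5639 = 57.40°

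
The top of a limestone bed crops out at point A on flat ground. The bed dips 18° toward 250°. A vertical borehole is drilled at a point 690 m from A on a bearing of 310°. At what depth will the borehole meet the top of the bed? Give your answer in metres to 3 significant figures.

The hole lies 60° from the dip direction, so the down-dip offset is 690 × cos 60° = 345.00 m.
Depth = down-dip offset × tan(dip) = 345.00 × tan 18° = 345.00 × 0.3249
Depth = 112.10 m

112 m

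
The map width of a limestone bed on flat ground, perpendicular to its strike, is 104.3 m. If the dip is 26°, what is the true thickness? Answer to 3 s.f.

45.7 m

True thickness t = w · sin(dip) = 104.3 × sin 26°
t = 104.3 × 0.4384 = 45.722 m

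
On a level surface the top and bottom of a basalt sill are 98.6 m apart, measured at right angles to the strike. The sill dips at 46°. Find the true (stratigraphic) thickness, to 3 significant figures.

True thickness t = w · sin(dip) = 98.6 × sin 46°
t = 98.6 × 0.7193 = 70.927 m

70.9 m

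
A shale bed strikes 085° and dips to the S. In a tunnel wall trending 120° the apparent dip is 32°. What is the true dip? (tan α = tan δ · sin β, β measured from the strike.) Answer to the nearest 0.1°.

47.5°

β = acute angle between strike 085° and section 120° = 35°.
tan δ = tan α / sin β = tan 32° / sin 35° = 0.6249 / 0.5736 = 1.0894
δ = arctan(1.0894) = 47.45°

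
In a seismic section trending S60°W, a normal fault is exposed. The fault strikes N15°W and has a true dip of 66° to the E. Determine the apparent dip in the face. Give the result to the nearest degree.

65°

The strike is N15°W and the section trends S60°W; the acute angle between them is β = 75°.
tan α = tan 66° × sin 75° = 2.2460 × 0.9659 = 2.1695
α = arctan(2.1695) = 65.25°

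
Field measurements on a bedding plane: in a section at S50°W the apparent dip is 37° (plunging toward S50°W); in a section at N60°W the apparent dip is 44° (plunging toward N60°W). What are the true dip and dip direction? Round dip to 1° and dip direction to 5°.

true dip 47°, dip direction 275°

Represent each trace as a vector plunging at its apparent dip toward its trend (east-north-up frame): v₁ = (-0.612, -0.513, -0.602), v₂ = (-0.623, 0.360, -0.695).
Cross product v₁ × v₂ gives the pole to the plane: n ∝ (-0.573, 0.050, 0.540).
tan δ = √(n_x²+n_y²)/n_z = 0.575/0.540, so δ = 46.8°.
The horizontal component of n points toward azimuth atan2(n_x, n_y) = 275°, the dip direction.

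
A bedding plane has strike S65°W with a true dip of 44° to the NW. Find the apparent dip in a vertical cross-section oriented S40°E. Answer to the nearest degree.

43°

The section lies 75° from the strike.
tan(apparent dip) = tan 44° · sin 75° = 0.9328
α = arctan(0.9328) = 43.01°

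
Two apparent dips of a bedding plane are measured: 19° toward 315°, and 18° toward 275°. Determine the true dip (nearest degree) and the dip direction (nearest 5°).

The two traces are lines in the plane: v₁ = (sin 315°·cos 19°, cos 315°·cos 19°, −sin 19°), v₂ = (sin 275°·cos 18°, cos 275°·cos 18°, −sin 18°).
The plane normal is n = v₁ × v₂ ∝ (-0.180, 0.102, 0.578).
Dip δ = arctan(|n_h|/n_z) = arctan(0.206/0.578) = 19.7°.
Dip direction = azimuth of (n_x, n_y) = atan2(-0.180, 0.102) = 300°.

true dip 20°, dip direction 300°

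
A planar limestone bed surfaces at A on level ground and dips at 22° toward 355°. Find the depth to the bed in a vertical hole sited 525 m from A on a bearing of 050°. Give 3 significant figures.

122 m

The hole lies 55° from the dip direction, so the down-dip offset is 525 × cos 55° = 301.13 m.
Depth = down-dip offset × tan(dip) = 301.13 × tan 22° = 301.13 × 0.4040
Depth = 121.66 m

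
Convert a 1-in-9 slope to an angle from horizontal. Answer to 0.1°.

tan θ = 1/9 = 0.1111
θ = arctan(0.1111) = 6.34°

6.3°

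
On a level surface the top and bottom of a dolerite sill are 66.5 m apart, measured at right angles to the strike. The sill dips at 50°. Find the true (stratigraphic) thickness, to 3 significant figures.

50.9 m

True thickness t = w · sin(dip) = 66.5 × sin 50°
t = 66.5 × 0.7660 = 50.942 m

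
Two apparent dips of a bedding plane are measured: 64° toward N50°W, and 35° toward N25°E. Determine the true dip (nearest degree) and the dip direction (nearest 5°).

Represent each trace as a vector plunging at its apparent dip toward its trend (east-north-up frame): v₁ = (-0.336, 0.282, -0.899), v₂ = (0.346, 0.742, -0.574).
n = v₁ × v₂ = (-0.506, 0.504, 0.347) (taken with n_z > 0).
True dip = arccos(n_z / |n|) = arccos(0.4371) = 64.1°.
Dip direction = azimuth of (n_x, n_y) = atan2(-0.506, 0.504) = 315°.

true dip 64°, dip direction 315°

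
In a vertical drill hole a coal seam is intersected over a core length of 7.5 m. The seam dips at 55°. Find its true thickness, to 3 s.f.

True thickness t = h · cos(dip) = 7.5 × cos 55°
t = 7.5 × 0.5736 = 4.302 m

4.30 m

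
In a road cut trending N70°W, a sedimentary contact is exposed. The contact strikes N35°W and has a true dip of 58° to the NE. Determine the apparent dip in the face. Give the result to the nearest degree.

43°

The strike is N35°W and the section trends N70°W; the acute angle between them is β = 35°.
tan α = tan 58° × sin 35° = 1.6003 × 0.5736 = 0.9179
apparent dip = arctan 0.9179 = 42.55°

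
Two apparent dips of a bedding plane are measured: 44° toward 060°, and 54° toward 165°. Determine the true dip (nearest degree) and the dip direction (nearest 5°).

true dip 63°, dip direction 120°

The two traces are lines in the plane: v₁ = (sin 60°·cos 44°, cos 60°·cos 44°, −sin 44°), v₂ = (sin 165°·cos 54°, cos 165°·cos 54°, −sin 54°).
n = v₁ × v₂ = (0.685, -0.398, 0.408) (taken with n_z > 0).
tan δ = √(n_x²+n_y²)/n_z = 0.793/0.408, so δ = 62.7°.
Dip direction = azimuth of (n_x, n_y) = atan2(0.685, -0.398) = 120°.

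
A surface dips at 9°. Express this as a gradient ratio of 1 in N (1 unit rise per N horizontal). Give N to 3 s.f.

1 in 6.31

1 : N means tan θ = 1/N, so N = 1/tan 9° = 1/0.1584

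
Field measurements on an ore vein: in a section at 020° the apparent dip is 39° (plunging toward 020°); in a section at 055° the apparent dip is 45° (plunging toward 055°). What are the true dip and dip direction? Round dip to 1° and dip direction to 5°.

true dip 45°, dip direction 055°

Represent each trace as a vector plunging at its apparent dip toward its trend (east-north-up frame): v₁ = (0.266, 0.730, -0.629), v₂ = (0.579, 0.406, -0.707).
n = v₁ × v₂ = (0.261, 0.177, 0.315) (taken with n_z > 0).
True dip = arccos(n_z / |n|) = arccos(0.7071) = 45.0°.
The horizontal component of n points toward azimuth atan2(n_x, n_y) = 56°, the dip direction.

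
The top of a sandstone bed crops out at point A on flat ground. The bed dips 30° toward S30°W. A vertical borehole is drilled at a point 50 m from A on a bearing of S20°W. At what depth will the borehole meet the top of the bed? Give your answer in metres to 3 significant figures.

The hole lies 10° from the dip direction, so the down-dip offset is 50 × cos 10° = 49.24 m.
Depth = down-dip offset × tan(dip) = 49.24 × tan 30° = 49.24 × 0.5774
Depth = 28.43 m

28.4 m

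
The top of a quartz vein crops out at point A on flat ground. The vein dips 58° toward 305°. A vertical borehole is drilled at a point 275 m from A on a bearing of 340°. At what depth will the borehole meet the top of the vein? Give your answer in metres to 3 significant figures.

361 m

The hole lies 35° from the dip direction, so the down-dip offset is 275 × cos 35° = 225.27 m.
Depth = down-dip offset × tan(dip) = 225.27 × tan 58° = 225.27 × 1.6003
Depth = 360.50 m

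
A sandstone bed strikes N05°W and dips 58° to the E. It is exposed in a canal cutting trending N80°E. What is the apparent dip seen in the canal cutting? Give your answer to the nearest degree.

58°

Angle between strike (N05°W) and section (N80°E): β = 85°.
tan(apparent dip) = tan 58° · sin 85° = 1.5942
apparent dip = arctan 1.5942 = 57.90°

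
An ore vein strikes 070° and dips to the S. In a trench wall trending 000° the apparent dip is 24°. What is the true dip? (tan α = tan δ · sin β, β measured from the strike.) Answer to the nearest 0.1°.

25.4°

The section is 70° from the strike.
tan δ = tan α / sin β = tan 24° / sin 70° = 0.4452 / 0.9397 = 0.4738
δ = arctan(0.4738) = 25.35°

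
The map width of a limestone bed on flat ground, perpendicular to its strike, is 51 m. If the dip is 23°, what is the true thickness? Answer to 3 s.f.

19.9 m

True thickness t = w · sin(dip) = 51 × sin 23°
t = 51 × 0.3907 = 19.927 m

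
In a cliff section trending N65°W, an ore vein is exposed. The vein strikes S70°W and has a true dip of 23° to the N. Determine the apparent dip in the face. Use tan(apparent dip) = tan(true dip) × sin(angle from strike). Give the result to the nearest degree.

17°

The section lies 45° from the strike.
tan(apparent dip) = tan 23° · sin 45° = 0.3001
apparent dip = arctan 0.3001 = 16.71°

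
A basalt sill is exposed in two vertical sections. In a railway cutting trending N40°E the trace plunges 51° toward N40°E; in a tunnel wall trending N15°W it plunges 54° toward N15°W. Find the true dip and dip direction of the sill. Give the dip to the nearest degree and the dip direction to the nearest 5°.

The two traces are lines in the plane: v₁ = (sin 40°·cos 51°, cos 40°·cos 51°, −sin 51°), v₂ = (sin 345°·cos 54°, cos 345°·cos 54°, −sin 54°).
Cross product v₁ × v₂ gives the pole to the plane: n ∝ (0.051, 0.445, 0.303).
True dip = arccos(n_z / |n|) = arccos(0.5599) = 56.0°.
Dip direction = atan2(0.051, 0.445) = 7° (azimuth of n's horizontal projection).

true dip 56°, dip direction 005°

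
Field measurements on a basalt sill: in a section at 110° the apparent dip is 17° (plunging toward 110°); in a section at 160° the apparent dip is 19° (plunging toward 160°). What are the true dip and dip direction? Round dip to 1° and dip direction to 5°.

The two traces are lines in the plane: v₁ = (sin 110°·cos 17°, cos 110°·cos 17°, −sin 17°), v₂ = (sin 160°·cos 19°, cos 160°·cos 19°, −sin 19°).
The plane normal is n = v₁ × v₂ ∝ (0.153, -0.198, 0.693).
True dip = arccos(n_z / |n|) = arccos(0.9404) = 19.9°.
Dip direction = atan2(0.153, -0.198) = 142° (azimuth of n's horizontal projection).

true dip 20°, dip direction 140°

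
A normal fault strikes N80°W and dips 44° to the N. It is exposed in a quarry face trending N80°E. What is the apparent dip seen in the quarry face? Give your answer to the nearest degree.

18°

Angle between strike (N80°W) and section (N80°E): β = 20°.
tan α = tan 44° × sin 20° = 0.9657 × 0.3420 = 0.3303
apparent dip = arctan 0.3303 = 18.28°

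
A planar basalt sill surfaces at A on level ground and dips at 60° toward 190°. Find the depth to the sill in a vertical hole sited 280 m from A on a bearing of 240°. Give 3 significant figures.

312 m

The hole lies 50° from the dip direction, so the down-dip offset is 280 × cos 50° = 179.98 m.
Depth = down-dip offset × tan(dip) = 179.98 × tan 60° = 179.98 × 1.7321
Depth = 311.74 m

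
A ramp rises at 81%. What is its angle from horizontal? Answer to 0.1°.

39.0°

tan θ = 81/100 = 0.8100
θ = arctan(0.8100) = 39.01°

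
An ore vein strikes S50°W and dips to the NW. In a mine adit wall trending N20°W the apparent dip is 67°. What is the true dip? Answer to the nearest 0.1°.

β = acute angle between strike S50°W and section N20°W = 70°.
tan δ = tan α / sin β = tan 67° / sin 70° = 2.3559 / 0.9397 = 2.5070
δ = arctan(2.5070) = 68.25°

68.3°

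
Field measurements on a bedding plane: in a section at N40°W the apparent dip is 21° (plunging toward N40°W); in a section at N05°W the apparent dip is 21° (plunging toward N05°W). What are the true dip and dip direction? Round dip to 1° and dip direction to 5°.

true dip 22°, dip direction 340°

Represent each trace as a vector plunging at its apparent dip toward its trend (east-north-up frame): v₁ = (-0.600, 0.715, -0.358), v₂ = (-0.081, 0.930, -0.358).
n = v₁ × v₂ = (-0.077, 0.186, 0.500) (taken with n_z > 0).
True dip = arccos(n_z / |n|) = arccos(0.9277) = 21.9°.
Dip direction = azimuth of (n_x, n_y) = atan2(-0.077, 0.186) = 338°.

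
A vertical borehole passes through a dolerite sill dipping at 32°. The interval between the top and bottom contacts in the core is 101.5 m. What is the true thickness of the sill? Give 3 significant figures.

True thickness t = h · cos(dip) = 101.5 × cos 32°
t = 101.5 × 0.8480 = 86.077 m

86.1 m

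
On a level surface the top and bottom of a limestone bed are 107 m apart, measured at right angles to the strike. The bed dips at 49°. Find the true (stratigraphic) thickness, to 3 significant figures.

True thickness t = w · sin(dip) = 107 × sin 49°
t = 107 × 0.7547 = 80.754 m

80.8 m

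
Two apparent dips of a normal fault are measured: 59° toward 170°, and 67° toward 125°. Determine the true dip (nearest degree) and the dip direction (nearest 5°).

true dip 67°, dip direction 125°

Represent each trace as a vector plunging at its apparent dip toward its trend (east-north-up frame): v₁ = (0.089, -0.507, -0.857), v₂ = (0.320, -0.224, -0.921).
n = v₁ × v₂ = (0.275, -0.192, 0.142) (taken with n_z > 0).
tan δ = √(n_x²+n_y²)/n_z = 0.335/0.142, so δ = 67.0°.
The horizontal component of n points toward azimuth atan2(n_x, n_y) = 125°, the dip direction.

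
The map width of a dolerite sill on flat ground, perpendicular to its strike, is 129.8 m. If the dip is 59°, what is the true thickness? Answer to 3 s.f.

111 m

True thickness t = w · sin(dip) = 129.8 × sin 59°
t = 129.8 × 0.8572 = 111.260 m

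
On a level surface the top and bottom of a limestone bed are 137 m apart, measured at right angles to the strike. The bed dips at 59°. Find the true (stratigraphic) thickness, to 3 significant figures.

117 m

True thickness t = w · sin(dip) = 137 × sin 59°
t = 137 × 0.8572 = 117.432 m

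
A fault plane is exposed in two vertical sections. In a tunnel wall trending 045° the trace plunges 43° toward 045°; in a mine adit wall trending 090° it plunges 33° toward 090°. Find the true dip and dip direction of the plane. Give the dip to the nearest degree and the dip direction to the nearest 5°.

Each apparent-dip line lies in the plane. As unit vectors (x east, y north, z up), v₁ plunges 43°→045° and v₂ plunges 33°→090°.
Cross product v₁ × v₂ gives the pole to the plane: n ∝ (0.282, 0.290, 0.434).
tan δ = √(n_x²+n_y²)/n_z = 0.404/0.434, so δ = 43.0°.
Dip direction = azimuth of (n_x, n_y) = atan2(0.282, 0.290) = 44°.

true dip 43°, dip direction 045°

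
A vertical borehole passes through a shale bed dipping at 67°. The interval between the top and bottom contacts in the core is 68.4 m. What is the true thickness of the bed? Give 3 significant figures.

True thickness t = h · cos(dip) = 68.4 × cos 67°
t = 68.4 × 0.3907 = 26.726 m

26.7 m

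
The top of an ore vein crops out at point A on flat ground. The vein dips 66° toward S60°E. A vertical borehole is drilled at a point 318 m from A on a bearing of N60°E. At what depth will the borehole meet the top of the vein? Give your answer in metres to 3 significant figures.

The hole lies 60° from the dip direction, so the down-dip offset is 318 × cos 60° = 159.00 m.
Depth = down-dip offset × tan(dip) = 159.00 × tan 66° = 159.00 × 2.2460
Depth = 357.12 m

357 m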